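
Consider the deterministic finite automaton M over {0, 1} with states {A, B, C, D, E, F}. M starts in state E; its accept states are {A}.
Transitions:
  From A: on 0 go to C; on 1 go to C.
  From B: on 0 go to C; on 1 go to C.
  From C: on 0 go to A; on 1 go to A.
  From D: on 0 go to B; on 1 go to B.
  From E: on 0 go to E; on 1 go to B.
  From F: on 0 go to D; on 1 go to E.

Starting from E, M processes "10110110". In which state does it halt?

C

E --1--> B
B --0--> C
C --1--> A
A --1--> C
C --0--> A
A --1--> C
C --1--> A
A --0--> C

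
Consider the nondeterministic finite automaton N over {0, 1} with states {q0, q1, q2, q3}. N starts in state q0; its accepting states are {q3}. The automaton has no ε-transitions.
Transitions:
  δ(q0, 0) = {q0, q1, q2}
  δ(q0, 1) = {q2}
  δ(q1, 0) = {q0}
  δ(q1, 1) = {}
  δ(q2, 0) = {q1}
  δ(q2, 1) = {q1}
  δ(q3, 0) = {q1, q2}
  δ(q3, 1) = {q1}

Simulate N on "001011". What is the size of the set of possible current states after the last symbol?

Start: {q0}
read 0: {q0, q1, q2}
read 0: {q0, q1, q2}
read 1: {q1, q2}
read 0: {q0, q1}
read 1: {q2}
read 1: {q1}
Final reachable set {q1} has 1 state.

1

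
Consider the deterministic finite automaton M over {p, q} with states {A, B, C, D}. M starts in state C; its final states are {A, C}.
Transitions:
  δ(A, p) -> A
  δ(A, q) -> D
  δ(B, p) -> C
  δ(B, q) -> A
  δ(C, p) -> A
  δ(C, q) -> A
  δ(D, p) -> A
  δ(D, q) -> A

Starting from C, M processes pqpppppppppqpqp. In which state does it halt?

A

C --p--> A
A --q--> D
D --p--> A
A --p--> A
A --p--> A
A --p--> A
A --p--> A
A --p--> A
A --p--> A
A --p--> A
A --p--> A
A --q--> D
D --p--> A
A --q--> D
D --p--> A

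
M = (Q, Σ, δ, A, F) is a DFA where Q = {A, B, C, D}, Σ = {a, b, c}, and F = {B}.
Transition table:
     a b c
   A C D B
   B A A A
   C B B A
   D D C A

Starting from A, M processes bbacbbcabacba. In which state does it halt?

C

A --b--> D
D --b--> C
C --a--> B
B --c--> A
A --b--> D
D --b--> C
C --c--> A
A --a--> C
C --b--> B
B --a--> A
A --c--> B
B --b--> A
A --a--> C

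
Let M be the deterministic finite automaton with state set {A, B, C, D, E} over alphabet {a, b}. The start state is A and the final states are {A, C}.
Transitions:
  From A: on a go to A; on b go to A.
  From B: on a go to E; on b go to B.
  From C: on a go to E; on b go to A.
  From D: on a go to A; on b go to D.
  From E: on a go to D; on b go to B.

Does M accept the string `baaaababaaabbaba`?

A --b--> A
A --a--> A
A --a--> A
A --a--> A
A --a--> A
A --b--> A
A --a--> A
A --b--> A
A --a--> A
A --a--> A
A --a--> A
A --b--> A
A --b--> A
A --a--> A
A --b--> A
A --a--> A
End in state A, which is an accepting state.

accepted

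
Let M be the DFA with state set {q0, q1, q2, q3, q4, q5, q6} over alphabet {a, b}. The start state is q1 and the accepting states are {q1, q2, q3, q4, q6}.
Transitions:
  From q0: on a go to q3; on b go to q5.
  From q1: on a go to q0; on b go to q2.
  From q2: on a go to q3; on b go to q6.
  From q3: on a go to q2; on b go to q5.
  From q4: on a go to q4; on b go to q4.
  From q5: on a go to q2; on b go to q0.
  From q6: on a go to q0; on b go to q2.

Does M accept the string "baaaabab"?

rejected

q1 --b--> q2
q2 --a--> q3
q3 --a--> q2
q2 --a--> q3
q3 --a--> q2
q2 --b--> q6
q6 --a--> q0
q0 --b--> q5
End in state q5, which is not an accepting state.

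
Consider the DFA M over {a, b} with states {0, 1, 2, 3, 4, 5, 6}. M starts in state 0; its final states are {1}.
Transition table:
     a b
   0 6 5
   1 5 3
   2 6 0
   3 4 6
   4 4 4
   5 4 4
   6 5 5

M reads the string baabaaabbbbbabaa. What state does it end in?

4

0 --b--> 5
5 --a--> 4
4 --a--> 4
4 --b--> 4
4 --a--> 4
4 --a--> 4
4 --a--> 4
4 --b--> 4
4 --b--> 4
4 --b--> 4
4 --b--> 4
4 --b--> 4
4 --a--> 4
4 --b--> 4
4 --a--> 4
4 --a--> 4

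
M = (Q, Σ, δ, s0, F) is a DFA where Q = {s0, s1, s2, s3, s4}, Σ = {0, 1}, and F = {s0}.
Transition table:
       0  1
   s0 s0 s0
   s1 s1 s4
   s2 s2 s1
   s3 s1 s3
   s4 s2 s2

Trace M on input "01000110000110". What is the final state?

s0 --0--> s0
s0 --1--> s0
s0 --0--> s0
s0 --0--> s0
s0 --0--> s0
s0 --1--> s0
s0 --1--> s0
s0 --0--> s0
s0 --0--> s0
s0 --0--> s0
s0 --0--> s0
s0 --1--> s0
s0 --1--> s0
s0 --0--> s0

s0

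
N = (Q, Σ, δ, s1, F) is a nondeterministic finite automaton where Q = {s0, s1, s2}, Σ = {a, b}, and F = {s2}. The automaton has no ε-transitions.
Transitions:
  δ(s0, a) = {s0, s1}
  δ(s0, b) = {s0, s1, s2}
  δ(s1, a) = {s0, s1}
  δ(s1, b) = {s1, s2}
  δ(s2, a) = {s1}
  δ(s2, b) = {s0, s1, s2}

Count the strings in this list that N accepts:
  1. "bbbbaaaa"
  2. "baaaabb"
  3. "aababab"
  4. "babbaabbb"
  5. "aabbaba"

3

"bbbbaaaa": rejected
"baaaabb": accepted
"aababab": accepted
"babbaabbb": accepted
"aabbaba": rejected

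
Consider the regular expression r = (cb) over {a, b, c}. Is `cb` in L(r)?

yes

Split as c·b: c matches c and b matches b.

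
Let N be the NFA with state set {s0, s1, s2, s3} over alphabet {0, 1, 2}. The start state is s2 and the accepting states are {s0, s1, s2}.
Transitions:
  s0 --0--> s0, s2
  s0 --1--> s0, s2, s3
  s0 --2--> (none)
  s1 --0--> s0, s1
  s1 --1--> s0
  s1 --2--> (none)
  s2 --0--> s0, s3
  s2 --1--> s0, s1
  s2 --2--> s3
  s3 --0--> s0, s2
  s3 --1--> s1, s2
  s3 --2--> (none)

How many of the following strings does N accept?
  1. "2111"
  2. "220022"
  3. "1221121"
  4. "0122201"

"2111": accepted
"220022": rejected
"1221121": rejected
"0122201": rejected

1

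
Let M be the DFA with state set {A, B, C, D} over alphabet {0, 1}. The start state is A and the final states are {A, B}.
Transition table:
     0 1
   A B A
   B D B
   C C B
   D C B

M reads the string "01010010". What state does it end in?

D

A --0--> B
B --1--> B
B --0--> D
D --1--> B
B --0--> D
D --0--> C
C --1--> B
B --0--> D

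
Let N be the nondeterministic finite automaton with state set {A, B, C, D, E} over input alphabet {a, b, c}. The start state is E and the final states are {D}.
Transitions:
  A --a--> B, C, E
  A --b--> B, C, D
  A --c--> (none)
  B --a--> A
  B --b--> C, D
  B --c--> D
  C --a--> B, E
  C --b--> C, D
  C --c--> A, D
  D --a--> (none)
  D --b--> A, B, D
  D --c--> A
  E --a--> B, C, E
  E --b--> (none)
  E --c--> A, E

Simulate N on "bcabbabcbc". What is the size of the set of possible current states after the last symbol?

Start: {E}
read b: {}
The reachable set is empty and stays empty for the remaining 9 symbols.
Final reachable set {} has 0 states.

0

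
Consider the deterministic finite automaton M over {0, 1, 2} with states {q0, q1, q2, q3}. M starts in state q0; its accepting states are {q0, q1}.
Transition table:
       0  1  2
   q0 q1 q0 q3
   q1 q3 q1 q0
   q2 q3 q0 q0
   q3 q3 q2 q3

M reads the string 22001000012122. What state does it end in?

q0 --2--> q3
q3 --2--> q3
q3 --0--> q3
q3 --0--> q3
q3 --1--> q2
q2 --0--> q3
q3 --0--> q3
q3 --0--> q3
q3 --0--> q3
q3 --1--> q2
q2 --2--> q0
q0 --1--> q0
q0 --2--> q3
q3 --2--> q3

q3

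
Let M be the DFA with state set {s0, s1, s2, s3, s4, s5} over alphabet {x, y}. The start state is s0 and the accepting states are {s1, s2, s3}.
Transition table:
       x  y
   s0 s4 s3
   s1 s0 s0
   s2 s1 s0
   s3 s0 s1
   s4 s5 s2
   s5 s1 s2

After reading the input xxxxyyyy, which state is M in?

s0 --x--> s4
s4 --x--> s5
s5 --x--> s1
s1 --x--> s0
s0 --y--> s3
s3 --y--> s1
s1 --y--> s0
s0 --y--> s3

s3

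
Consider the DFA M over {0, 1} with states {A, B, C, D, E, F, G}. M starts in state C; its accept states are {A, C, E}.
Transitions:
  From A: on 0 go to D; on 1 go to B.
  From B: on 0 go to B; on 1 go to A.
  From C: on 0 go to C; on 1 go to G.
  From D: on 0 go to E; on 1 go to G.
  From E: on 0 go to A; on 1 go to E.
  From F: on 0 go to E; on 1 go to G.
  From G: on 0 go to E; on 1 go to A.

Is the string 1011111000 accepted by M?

accepted

C --1--> G
G --0--> E
E --1--> E
E --1--> E
E --1--> E
E --1--> E
E --1--> E
E --0--> A
A --0--> D
D --0--> E
End in state E, which is an accepting state.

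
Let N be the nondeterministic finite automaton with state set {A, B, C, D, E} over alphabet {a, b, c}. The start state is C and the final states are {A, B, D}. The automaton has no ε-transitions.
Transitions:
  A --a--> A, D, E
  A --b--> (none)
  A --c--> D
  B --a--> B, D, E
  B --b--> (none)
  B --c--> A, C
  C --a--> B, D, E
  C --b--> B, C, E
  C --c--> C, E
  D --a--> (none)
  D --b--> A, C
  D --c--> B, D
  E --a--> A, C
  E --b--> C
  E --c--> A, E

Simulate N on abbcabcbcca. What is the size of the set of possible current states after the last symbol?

Start: {C}
read a: {B, D, E}
read b: {A, C}
read b: {B, C, E}
read c: {A, C, E}
read a: {A, B, C, D, E}
read b: {A, B, C, E}
read c: {A, C, D, E}
read b: {A, B, C, E}
read c: {A, C, D, E}
read c: {A, B, C, D, E}
read a: {A, B, C, D, E}
Final reachable set {A, B, C, D, E} has 5 states.

5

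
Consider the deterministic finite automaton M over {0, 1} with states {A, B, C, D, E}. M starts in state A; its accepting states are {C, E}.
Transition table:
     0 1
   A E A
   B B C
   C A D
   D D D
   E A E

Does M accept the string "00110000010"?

A --0--> E
E --0--> A
A --1--> A
A --1--> A
A --0--> E
E --0--> A
A --0--> E
E --0--> A
A --0--> E
E --1--> E
E --0--> A
End in state A, which is not an accepting state.

rejected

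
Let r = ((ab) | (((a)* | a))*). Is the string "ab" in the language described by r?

yes

The left alternative (ab) matches ab.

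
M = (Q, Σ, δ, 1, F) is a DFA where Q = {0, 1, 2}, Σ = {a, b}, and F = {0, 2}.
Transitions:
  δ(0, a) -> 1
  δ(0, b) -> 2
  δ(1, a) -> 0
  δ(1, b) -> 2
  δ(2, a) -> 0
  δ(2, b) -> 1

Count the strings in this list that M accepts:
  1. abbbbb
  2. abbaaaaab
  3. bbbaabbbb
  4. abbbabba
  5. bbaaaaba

abbbbb: accepted
abbaaaaab: accepted
bbbaabbbb: rejected
abbbabba: accepted
bbaaaaba: accepted

4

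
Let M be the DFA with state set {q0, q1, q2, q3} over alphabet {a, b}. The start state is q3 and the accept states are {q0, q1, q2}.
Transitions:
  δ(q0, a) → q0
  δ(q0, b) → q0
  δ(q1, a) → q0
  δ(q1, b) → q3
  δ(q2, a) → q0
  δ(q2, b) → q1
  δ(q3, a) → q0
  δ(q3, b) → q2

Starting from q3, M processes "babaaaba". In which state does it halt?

q0

q3 --b--> q2
q2 --a--> q0
q0 --b--> q0
q0 --a--> q0
q0 --a--> q0
q0 --a--> q0
q0 --b--> q0
q0 --a--> q0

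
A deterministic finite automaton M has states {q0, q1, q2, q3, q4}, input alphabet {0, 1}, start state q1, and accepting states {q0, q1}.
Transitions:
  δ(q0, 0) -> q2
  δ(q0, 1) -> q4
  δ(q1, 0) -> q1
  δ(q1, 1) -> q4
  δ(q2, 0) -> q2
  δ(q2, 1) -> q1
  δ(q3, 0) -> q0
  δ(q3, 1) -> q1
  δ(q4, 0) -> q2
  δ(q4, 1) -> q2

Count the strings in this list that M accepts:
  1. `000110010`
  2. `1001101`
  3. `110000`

`000110010`: accepted
`1001101`: accepted
`110000`: rejected

2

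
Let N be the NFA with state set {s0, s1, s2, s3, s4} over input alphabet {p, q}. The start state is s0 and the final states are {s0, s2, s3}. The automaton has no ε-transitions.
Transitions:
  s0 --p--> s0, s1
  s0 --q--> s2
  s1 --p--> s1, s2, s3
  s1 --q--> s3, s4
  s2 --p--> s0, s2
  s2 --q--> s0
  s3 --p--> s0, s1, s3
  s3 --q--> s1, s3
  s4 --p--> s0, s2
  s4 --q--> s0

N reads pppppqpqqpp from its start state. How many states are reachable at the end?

Start: {s0}
read p: {s0, s1}
read p: {s0, s1, s2, s3}
read p: {s0, s1, s2, s3}
read p: {s0, s1, s2, s3}
read p: {s0, s1, s2, s3}
read q: {s0, s1, s2, s3, s4}
read p: {s0, s1, s2, s3}
read q: {s0, s1, s2, s3, s4}
read q: {s0, s1, s2, s3, s4}
read p: {s0, s1, s2, s3}
read p: {s0, s1, s2, s3}
Final reachable set {s0, s1, s2, s3} has 4 states.

4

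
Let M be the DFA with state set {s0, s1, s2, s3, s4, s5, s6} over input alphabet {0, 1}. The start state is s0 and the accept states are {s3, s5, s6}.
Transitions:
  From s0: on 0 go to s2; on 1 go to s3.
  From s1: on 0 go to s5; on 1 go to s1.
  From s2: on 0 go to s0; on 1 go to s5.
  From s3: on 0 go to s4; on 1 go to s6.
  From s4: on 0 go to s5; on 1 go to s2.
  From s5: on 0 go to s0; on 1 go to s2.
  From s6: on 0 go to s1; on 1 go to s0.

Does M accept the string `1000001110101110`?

rejected

s0 --1--> s3
s3 --0--> s4
s4 --0--> s5
s5 --0--> s0
s0 --0--> s2
s2 --0--> s0
s0 --1--> s3
s3 --1--> s6
s6 --1--> s0
s0 --0--> s2
s2 --1--> s5
s5 --0--> s0
s0 --1--> s3
s3 --1--> s6
s6 --1--> s0
s0 --0--> s2
End in state s2, which is not an accepting state.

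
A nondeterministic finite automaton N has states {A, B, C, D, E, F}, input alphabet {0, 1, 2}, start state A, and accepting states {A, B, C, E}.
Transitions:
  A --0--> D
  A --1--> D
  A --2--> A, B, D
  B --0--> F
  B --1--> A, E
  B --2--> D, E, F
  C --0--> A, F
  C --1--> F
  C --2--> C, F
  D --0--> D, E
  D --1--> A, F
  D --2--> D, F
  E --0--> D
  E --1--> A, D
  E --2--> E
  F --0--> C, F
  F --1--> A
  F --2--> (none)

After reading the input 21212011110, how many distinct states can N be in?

4

Start: {A}
read 2: {A, B, D}
read 1: {A, D, E, F}
read 2: {A, B, D, E, F}
read 1: {A, D, E, F}
read 2: {A, B, D, E, F}
read 0: {C, D, E, F}
read 1: {A, D, F}
read 1: {A, D, F}
read 1: {A, D, F}
read 1: {A, D, F}
read 0: {C, D, E, F}
Final reachable set {C, D, E, F} has 4 states.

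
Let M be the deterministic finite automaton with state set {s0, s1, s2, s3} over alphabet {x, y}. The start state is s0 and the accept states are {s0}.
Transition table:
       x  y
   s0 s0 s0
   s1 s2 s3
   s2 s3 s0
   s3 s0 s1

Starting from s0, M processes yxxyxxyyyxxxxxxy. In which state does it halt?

s0 --y--> s0
s0 --x--> s0
s0 --x--> s0
s0 --y--> s0
s0 --x--> s0
s0 --x--> s0
s0 --y--> s0
s0 --y--> s0
s0 --y--> s0
s0 --x--> s0
s0 --x--> s0
s0 --x--> s0
s0 --x--> s0
s0 --x--> s0
s0 --x--> s0
s0 --y--> s0

s0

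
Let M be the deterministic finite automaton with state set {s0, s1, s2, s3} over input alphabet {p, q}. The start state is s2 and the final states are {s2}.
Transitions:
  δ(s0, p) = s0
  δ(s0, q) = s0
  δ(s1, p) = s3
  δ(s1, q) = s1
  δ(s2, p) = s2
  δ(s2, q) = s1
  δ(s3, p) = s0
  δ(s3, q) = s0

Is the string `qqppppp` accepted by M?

rejected

s2 --q--> s1
s1 --q--> s1
s1 --p--> s3
s3 --p--> s0
s0 --p--> s0
s0 --p--> s0
s0 --p--> s0
End in state s0, which is not an accepting state.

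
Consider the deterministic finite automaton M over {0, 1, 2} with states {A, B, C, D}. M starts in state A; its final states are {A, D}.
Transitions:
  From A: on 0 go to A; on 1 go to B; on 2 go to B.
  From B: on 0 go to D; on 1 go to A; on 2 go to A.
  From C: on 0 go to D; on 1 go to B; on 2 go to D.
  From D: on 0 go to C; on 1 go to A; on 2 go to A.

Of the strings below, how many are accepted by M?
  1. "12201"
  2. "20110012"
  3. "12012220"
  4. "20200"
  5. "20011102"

5

"12201": accepted
"20110012": accepted
"12012220": accepted
"20200": accepted
"20011102": accepted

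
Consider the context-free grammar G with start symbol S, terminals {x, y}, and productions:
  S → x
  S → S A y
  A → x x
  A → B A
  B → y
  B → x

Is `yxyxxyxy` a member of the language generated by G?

no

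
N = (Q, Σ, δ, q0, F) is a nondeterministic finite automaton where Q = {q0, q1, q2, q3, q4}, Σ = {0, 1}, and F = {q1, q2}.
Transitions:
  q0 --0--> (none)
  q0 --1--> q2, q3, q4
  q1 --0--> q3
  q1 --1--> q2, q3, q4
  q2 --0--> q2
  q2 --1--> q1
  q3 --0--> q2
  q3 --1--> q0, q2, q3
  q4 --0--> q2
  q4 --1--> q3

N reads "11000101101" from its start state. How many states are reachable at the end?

Start: {q0}
read 1: {q2, q3, q4}
read 1: {q0, q1, q2, q3}
read 0: {q2, q3}
read 0: {q2}
read 0: {q2}
read 1: {q1}
read 0: {q3}
read 1: {q0, q2, q3}
read 1: {q0, q1, q2, q3, q4}
read 0: {q2, q3}
read 1: {q0, q1, q2, q3}
Final reachable set {q0, q1, q2, q3} has 4 states.

4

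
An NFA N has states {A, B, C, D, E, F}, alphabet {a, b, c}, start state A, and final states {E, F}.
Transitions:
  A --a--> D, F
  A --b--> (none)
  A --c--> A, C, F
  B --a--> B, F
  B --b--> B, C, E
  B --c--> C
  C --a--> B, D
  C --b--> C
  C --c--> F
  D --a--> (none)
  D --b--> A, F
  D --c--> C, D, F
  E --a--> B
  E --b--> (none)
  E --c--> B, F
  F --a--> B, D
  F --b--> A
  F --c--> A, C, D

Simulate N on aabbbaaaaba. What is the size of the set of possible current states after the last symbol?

Start: {A}
read a: {D, F}
read a: {B, D}
read b: {A, B, C, E, F}
read b: {A, B, C, E}
read b: {B, C, E}
read a: {B, D, F}
read a: {B, D, F}
read a: {B, D, F}
read a: {B, D, F}
read b: {A, B, C, E, F}
read a: {B, D, F}
Final reachable set {B, D, F} has 3 states.

3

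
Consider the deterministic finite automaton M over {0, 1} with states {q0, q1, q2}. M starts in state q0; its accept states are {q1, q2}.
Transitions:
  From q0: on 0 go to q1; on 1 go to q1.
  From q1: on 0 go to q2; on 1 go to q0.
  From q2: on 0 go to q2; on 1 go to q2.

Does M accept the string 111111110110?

q0 --1--> q1
q1 --1--> q0
q0 --1--> q1
q1 --1--> q0
q0 --1--> q1
q1 --1--> q0
q0 --1--> q1
q1 --1--> q0
q0 --0--> q1
q1 --1--> q0
q0 --1--> q1
q1 --0--> q2
End in state q2, which is an accepting state.

accepted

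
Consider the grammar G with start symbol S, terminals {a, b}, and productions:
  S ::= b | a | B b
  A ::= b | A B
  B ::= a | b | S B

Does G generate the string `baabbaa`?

no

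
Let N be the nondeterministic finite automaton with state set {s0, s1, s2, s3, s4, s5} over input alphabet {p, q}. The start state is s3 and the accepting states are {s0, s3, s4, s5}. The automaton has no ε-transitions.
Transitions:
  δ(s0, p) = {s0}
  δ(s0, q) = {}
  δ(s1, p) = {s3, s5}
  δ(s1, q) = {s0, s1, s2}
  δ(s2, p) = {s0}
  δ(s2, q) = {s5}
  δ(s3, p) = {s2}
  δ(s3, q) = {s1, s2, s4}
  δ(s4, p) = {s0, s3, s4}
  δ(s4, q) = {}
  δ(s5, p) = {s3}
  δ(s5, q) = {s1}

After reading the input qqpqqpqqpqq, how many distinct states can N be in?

Start: {s3}
read q: {s1, s2, s4}
read q: {s0, s1, s2, s5}
read p: {s0, s3, s5}
read q: {s1, s2, s4}
read q: {s0, s1, s2, s5}
read p: {s0, s3, s5}
read q: {s1, s2, s4}
read q: {s0, s1, s2, s5}
read p: {s0, s3, s5}
read q: {s1, s2, s4}
read q: {s0, s1, s2, s5}
Final reachable set {s0, s1, s2, s5} has 4 states.

4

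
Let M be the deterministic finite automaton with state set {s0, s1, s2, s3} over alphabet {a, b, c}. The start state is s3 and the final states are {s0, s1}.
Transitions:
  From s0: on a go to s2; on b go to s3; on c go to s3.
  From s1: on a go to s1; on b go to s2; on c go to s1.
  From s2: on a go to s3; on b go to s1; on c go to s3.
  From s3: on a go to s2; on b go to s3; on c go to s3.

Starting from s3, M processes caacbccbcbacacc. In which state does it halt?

s3

s3 --c--> s3
s3 --a--> s2
s2 --a--> s3
s3 --c--> s3
s3 --b--> s3
s3 --c--> s3
s3 --c--> s3
s3 --b--> s3
s3 --c--> s3
s3 --b--> s3
s3 --a--> s2
s2 --c--> s3
s3 --a--> s2
s2 --c--> s3
s3 --c--> s3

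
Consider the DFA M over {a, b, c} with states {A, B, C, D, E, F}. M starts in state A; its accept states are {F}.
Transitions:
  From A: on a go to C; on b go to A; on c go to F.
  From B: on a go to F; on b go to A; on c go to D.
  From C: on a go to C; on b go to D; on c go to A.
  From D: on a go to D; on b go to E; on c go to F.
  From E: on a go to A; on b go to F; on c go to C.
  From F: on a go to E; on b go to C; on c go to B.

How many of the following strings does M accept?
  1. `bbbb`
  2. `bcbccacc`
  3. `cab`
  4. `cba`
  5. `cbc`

`bbbb`: rejected
`bcbccacc`: rejected
`cab`: accepted
`cba`: rejected
`cbc`: rejected

1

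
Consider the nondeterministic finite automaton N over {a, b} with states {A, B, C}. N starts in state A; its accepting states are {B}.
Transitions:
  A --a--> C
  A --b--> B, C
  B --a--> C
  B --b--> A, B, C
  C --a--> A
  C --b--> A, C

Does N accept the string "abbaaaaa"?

Start: {A}
read a: {C}
read b: {A, C}
read b: {A, B, C}
read a: {A, C}
read a: {A, C}
read a: {A, C}
read a: {A, C}
read a: {A, C}
Reachable ∩ accepting = {} — empty.

rejected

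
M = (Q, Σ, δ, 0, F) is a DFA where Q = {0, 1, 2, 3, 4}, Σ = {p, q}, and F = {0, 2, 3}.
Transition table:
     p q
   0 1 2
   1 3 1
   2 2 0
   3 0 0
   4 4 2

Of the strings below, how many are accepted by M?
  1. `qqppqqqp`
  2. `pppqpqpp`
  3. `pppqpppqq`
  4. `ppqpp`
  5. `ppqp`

3

`qqppqqqp`: rejected
`pppqpqpp`: accepted
`pppqpppqq`: accepted
`ppqpp`: accepted
`ppqp`: rejected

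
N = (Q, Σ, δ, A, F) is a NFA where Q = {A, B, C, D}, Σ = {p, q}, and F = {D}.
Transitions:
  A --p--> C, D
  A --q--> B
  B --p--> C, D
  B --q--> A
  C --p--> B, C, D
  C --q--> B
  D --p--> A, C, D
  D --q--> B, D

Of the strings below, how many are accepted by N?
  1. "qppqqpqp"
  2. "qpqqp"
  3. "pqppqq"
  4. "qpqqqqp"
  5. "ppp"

"qppqqpqp": accepted
"qpqqp": accepted
"pqppqq": accepted
"qpqqqqp": accepted
"ppp": accepted

5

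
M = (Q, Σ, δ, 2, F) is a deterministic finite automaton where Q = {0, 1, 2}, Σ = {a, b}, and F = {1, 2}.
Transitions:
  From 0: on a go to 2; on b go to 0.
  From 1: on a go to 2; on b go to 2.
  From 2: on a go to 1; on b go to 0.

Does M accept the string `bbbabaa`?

2 --b--> 0
0 --b--> 0
0 --b--> 0
0 --a--> 2
2 --b--> 0
0 --a--> 2
2 --a--> 1
End in state 1, which is an accepting state.

accepted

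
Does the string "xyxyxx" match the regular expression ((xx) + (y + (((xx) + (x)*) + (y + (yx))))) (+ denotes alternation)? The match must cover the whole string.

no

Neither (xx) nor (y+(((xx)+(x)*)+(y+(yx)))) matches xyxyxx.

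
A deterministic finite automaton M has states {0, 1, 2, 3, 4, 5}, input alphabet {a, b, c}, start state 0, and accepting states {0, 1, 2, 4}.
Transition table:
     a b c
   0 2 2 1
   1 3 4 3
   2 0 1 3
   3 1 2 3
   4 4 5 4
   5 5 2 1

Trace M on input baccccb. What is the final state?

2

0 --b--> 2
2 --a--> 0
0 --c--> 1
1 --c--> 3
3 --c--> 3
3 --c--> 3
3 --b--> 2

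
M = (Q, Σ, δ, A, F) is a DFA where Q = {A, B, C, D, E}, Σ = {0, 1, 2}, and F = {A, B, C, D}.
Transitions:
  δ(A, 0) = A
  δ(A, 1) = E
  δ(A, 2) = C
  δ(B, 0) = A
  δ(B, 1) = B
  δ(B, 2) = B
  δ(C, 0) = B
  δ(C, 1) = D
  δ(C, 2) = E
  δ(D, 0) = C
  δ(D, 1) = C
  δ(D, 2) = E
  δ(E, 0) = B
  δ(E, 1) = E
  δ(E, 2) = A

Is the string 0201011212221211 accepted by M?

A --0--> A
A --2--> C
C --0--> B
B --1--> B
B --0--> A
A --1--> E
E --1--> E
E --2--> A
A --1--> E
E --2--> A
A --2--> C
C --2--> E
E --1--> E
E --2--> A
A --1--> E
E --1--> E
End in state E, which is not an accepting state.

rejected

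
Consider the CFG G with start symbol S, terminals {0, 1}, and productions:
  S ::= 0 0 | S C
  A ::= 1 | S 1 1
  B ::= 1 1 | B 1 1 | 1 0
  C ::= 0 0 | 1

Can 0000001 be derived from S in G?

S ⇒ SC ⇒ SCC ⇒ SCCC ⇒ 00CCC ⇒ 0000CC ⇒ 000000C ⇒ 0000001

yes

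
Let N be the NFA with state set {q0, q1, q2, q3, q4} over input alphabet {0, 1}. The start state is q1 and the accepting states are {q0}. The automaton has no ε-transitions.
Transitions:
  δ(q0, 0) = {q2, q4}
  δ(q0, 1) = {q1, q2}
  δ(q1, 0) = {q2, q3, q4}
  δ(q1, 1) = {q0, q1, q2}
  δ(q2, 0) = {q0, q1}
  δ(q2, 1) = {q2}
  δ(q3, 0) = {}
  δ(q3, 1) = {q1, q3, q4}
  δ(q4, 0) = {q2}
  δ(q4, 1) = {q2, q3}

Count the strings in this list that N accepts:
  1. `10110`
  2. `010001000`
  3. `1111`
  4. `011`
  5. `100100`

5

`10110`: accepted
`010001000`: accepted
`1111`: accepted
`011`: accepted
`100100`: accepted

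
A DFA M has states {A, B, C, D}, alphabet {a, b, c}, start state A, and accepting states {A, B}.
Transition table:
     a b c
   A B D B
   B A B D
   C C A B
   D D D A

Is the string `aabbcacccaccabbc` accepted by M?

A --a--> B
B --a--> A
A --b--> D
D --b--> D
D --c--> A
A --a--> B
B --c--> D
D --c--> A
A --c--> B
B --a--> A
A --c--> B
B --c--> D
D --a--> D
D --b--> D
D --b--> D
D --c--> A
End in state A, which is an accepting state.

accepted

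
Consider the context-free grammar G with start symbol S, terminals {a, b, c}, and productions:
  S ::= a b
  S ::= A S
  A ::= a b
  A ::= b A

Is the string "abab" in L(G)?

S ⇒ AS ⇒ abS ⇒ abab

yes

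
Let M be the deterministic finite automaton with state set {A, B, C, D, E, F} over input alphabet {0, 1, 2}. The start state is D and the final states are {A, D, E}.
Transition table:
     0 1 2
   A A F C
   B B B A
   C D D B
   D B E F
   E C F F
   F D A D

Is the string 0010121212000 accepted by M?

D --0--> B
B --0--> B
B --1--> B
B --0--> B
B --1--> B
B --2--> A
A --1--> F
F --2--> D
D --1--> E
E --2--> F
F --0--> D
D --0--> B
B --0--> B
End in state B, which is not an accepting state.

rejected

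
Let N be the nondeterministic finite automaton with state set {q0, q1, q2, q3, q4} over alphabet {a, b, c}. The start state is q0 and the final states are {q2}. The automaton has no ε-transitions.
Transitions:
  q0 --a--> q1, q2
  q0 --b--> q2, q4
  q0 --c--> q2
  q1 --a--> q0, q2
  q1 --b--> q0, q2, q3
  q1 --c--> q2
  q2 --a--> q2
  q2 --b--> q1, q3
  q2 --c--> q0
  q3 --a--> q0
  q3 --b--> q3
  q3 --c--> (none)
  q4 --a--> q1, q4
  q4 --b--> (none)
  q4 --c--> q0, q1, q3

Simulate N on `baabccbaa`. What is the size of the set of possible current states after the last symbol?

4

Start: {q0}
read b: {q2, q4}
read a: {q1, q2, q4}
read a: {q0, q1, q2, q4}
read b: {q0, q1, q2, q3, q4}
read c: {q0, q1, q2, q3}
read c: {q0, q2}
read b: {q1, q2, q3, q4}
read a: {q0, q1, q2, q4}
read a: {q0, q1, q2, q4}
Final reachable set {q0, q1, q2, q4} has 4 states.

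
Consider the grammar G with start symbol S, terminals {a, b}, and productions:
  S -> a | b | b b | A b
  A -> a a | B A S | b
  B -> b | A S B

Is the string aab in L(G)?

yes

S ⇒ Ab ⇒ aab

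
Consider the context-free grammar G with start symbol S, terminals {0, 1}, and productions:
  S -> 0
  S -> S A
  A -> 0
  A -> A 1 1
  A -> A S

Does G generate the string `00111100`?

S ⇒ SA ⇒ 0A ⇒ 0AS ⇒ 0A11S ⇒ 0A1111S ⇒ 001111S ⇒ 001111SA ⇒ 0011110A ⇒ 00111100

yes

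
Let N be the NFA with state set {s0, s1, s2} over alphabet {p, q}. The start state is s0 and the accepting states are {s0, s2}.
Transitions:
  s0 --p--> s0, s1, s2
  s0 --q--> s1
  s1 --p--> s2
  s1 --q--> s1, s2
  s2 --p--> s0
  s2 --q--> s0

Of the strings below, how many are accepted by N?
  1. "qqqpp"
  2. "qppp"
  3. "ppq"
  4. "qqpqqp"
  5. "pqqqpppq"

5

"qqqpp": accepted
"qppp": accepted
"ppq": accepted
"qqpqqp": accepted
"pqqqpppq": accepted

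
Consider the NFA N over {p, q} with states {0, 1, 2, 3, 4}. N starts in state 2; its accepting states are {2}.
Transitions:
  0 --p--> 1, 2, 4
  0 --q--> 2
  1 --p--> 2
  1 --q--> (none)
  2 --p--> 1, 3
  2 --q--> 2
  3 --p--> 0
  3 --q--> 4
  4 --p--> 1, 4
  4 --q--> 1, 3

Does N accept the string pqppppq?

Start: {2}
read p: {1, 3}
read q: {4}
read p: {1, 4}
read p: {1, 2, 4}
read p: {1, 2, 3, 4}
read p: {0, 1, 2, 3, 4}
read q: {1, 2, 3, 4}
Reachable ∩ accepting = {2} — nonempty.

accepted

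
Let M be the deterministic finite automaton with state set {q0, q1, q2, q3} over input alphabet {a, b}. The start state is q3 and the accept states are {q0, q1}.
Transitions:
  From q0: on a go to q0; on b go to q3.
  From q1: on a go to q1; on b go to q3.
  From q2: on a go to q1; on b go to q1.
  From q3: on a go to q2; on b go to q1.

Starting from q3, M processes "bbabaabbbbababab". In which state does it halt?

q3 --b--> q1
q1 --b--> q3
q3 --a--> q2
q2 --b--> q1
q1 --a--> q1
q1 --a--> q1
q1 --b--> q3
q3 --b--> q1
q1 --b--> q3
q3 --b--> q1
q1 --a--> q1
q1 --b--> q3
q3 --a--> q2
q2 --b--> q1
q1 --a--> q1
q1 --b--> q3

q3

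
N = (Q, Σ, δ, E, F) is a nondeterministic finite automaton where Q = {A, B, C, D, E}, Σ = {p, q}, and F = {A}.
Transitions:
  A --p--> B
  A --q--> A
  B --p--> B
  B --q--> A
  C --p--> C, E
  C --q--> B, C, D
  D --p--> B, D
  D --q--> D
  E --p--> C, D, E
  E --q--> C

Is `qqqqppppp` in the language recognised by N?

Start: {E}
read q: {C}
read q: {B, C, D}
read q: {A, B, C, D}
read q: {A, B, C, D}
read p: {B, C, D, E}
read p: {B, C, D, E}
read p: {B, C, D, E}
read p: {B, C, D, E}
read p: {B, C, D, E}
Reachable ∩ accepting = {} — empty.

rejected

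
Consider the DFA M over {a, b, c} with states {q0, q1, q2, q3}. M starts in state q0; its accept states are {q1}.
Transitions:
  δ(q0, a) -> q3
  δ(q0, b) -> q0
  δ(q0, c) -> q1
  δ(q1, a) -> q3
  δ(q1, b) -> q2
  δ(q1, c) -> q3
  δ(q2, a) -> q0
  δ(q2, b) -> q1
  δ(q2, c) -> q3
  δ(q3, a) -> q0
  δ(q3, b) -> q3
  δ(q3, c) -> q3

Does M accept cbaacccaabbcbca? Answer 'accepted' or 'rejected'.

rejected

q0 --c--> q1
q1 --b--> q2
q2 --a--> q0
q0 --a--> q3
q3 --c--> q3
q3 --c--> q3
q3 --c--> q3
q3 --a--> q0
q0 --a--> q3
q3 --b--> q3
q3 --b--> q3
q3 --c--> q3
q3 --b--> q3
q3 --c--> q3
q3 --a--> q0
End in state q0, which is not an accepting state.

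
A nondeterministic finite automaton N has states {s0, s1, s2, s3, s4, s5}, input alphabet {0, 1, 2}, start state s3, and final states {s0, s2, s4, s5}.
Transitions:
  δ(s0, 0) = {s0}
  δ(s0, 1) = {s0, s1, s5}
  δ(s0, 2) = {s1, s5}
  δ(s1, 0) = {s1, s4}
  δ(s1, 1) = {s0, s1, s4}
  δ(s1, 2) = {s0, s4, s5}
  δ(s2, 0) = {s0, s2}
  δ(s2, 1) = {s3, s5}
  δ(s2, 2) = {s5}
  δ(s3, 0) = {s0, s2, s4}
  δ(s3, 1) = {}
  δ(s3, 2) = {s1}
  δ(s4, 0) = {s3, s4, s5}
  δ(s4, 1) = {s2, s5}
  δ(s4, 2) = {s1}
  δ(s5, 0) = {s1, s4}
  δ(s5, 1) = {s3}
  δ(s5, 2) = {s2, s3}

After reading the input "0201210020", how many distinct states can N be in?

Start: {s3}
read 0: {s0, s2, s4}
read 2: {s1, s5}
read 0: {s1, s4}
read 1: {s0, s1, s2, s4, s5}
read 2: {s0, s1, s2, s3, s4, s5}
read 1: {s0, s1, s2, s3, s4, s5}
read 0: {s0, s1, s2, s3, s4, s5}
read 0: {s0, s1, s2, s3, s4, s5}
read 2: {s0, s1, s2, s3, s4, s5}
read 0: {s0, s1, s2, s3, s4, s5}
Final reachable set {s0, s1, s2, s3, s4, s5} has 6 states.

6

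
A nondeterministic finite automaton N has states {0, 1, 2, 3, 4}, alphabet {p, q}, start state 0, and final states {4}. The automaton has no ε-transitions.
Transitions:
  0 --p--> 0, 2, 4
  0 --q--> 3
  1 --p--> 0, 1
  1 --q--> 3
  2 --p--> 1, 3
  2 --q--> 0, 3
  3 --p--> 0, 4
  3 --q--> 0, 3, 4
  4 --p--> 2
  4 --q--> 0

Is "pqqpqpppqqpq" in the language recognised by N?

rejected

Start: {0}
read p: {0, 2, 4}
read q: {0, 3}
read q: {0, 3, 4}
read p: {0, 2, 4}
read q: {0, 3}
read p: {0, 2, 4}
read p: {0, 1, 2, 3, 4}
read p: {0, 1, 2, 3, 4}
read q: {0, 3, 4}
read q: {0, 3, 4}
read p: {0, 2, 4}
read q: {0, 3}
Reachable ∩ accepting = {} — empty.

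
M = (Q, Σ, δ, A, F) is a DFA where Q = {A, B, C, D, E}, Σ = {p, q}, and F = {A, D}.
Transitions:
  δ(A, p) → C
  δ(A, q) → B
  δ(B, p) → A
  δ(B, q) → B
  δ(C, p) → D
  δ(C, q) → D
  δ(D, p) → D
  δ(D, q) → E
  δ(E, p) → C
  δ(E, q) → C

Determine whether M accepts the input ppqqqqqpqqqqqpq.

A --p--> C
C --p--> D
D --q--> E
E --q--> C
C --q--> D
D --q--> E
E --q--> C
C --p--> D
D --q--> E
E --q--> C
C --q--> D
D --q--> E
E --q--> C
C --p--> D
D --q--> E
End in state E, which is not an accepting state.

rejected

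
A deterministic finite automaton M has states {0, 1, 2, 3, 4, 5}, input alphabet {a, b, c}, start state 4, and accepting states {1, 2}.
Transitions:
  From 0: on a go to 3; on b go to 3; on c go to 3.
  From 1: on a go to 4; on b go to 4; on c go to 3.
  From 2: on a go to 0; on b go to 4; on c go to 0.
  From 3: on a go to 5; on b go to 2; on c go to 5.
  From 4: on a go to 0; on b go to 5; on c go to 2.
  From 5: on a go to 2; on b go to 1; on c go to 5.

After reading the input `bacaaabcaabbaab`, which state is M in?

2

4 --b--> 5
5 --a--> 2
2 --c--> 0
0 --a--> 3
3 --a--> 5
5 --a--> 2
2 --b--> 4
4 --c--> 2
2 --a--> 0
0 --a--> 3
3 --b--> 2
2 --b--> 4
4 --a--> 0
0 --a--> 3
3 --b--> 2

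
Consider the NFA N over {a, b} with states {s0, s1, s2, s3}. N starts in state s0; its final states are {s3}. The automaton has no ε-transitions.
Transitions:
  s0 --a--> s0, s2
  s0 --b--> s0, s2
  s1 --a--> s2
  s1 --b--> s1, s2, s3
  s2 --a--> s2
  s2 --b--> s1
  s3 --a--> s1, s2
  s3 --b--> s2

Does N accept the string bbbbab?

Start: {s0}
read b: {s0, s2}
read b: {s0, s1, s2}
read b: {s0, s1, s2, s3}
read b: {s0, s1, s2, s3}
read a: {s0, s1, s2}
read b: {s0, s1, s2, s3}
Reachable ∩ accepting = {s3} — nonempty.

accepted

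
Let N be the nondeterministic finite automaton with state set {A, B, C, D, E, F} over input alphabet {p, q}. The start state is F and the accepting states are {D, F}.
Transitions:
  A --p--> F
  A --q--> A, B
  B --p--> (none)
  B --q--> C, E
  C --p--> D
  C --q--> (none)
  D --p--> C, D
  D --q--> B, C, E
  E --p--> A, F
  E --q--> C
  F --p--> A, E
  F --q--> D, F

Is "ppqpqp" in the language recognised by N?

accepted

Start: {F}
read p: {A, E}
read p: {A, F}
read q: {A, B, D, F}
read p: {A, C, D, E, F}
read q: {A, B, C, D, E, F}
read p: {A, C, D, E, F}
Reachable ∩ accepting = {D, F} — nonempty.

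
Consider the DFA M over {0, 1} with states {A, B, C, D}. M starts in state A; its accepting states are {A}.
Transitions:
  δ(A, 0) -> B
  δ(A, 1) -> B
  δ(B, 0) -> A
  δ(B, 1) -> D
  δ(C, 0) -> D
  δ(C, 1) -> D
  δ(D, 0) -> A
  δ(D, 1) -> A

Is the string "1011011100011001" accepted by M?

rejected

A --1--> B
B --0--> A
A --1--> B
B --1--> D
D --0--> A
A --1--> B
B --1--> D
D --1--> A
A --0--> B
B --0--> A
A --0--> B
B --1--> D
D --1--> A
A --0--> B
B --0--> A
A --1--> B
End in state B, which is not an accepting state.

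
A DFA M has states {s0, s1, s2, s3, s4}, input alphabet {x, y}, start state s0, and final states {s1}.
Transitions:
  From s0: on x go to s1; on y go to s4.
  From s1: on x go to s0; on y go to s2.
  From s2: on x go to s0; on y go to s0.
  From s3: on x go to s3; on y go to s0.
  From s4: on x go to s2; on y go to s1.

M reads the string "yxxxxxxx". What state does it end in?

s0 --y--> s4
s4 --x--> s2
s2 --x--> s0
s0 --x--> s1
s1 --x--> s0
s0 --x--> s1
s1 --x--> s0
s0 --x--> s1

s1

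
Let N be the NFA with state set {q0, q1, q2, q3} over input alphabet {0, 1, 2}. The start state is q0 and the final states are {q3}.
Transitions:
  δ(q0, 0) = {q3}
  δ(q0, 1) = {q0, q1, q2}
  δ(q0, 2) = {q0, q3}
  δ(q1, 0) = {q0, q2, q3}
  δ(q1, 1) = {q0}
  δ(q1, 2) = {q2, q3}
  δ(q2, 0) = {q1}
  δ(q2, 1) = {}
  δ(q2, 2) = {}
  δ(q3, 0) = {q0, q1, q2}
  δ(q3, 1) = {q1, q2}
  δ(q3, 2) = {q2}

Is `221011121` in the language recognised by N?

Start: {q0}
read 2: {q0, q3}
read 2: {q0, q2, q3}
read 1: {q0, q1, q2}
read 0: {q0, q1, q2, q3}
read 1: {q0, q1, q2}
read 1: {q0, q1, q2}
read 1: {q0, q1, q2}
read 2: {q0, q2, q3}
read 1: {q0, q1, q2}
Reachable ∩ accepting = {} — empty.

rejected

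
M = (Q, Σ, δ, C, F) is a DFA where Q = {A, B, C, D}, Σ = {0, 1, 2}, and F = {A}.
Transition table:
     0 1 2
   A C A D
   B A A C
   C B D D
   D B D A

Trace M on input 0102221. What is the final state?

D

C --0--> B
B --1--> A
A --0--> C
C --2--> D
D --2--> A
A --2--> D
D --1--> D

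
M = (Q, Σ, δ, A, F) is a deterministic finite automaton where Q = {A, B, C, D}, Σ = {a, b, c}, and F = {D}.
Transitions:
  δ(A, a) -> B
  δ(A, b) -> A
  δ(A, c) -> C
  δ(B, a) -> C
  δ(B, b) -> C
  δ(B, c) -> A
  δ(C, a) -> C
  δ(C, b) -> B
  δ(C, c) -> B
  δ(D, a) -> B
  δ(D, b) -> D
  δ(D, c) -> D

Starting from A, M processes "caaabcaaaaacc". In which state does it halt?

A

A --c--> C
C --a--> C
C --a--> C
C --a--> C
C --b--> B
B --c--> A
A --a--> B
B --a--> C
C --a--> C
C --a--> C
C --a--> C
C --c--> B
B --c--> A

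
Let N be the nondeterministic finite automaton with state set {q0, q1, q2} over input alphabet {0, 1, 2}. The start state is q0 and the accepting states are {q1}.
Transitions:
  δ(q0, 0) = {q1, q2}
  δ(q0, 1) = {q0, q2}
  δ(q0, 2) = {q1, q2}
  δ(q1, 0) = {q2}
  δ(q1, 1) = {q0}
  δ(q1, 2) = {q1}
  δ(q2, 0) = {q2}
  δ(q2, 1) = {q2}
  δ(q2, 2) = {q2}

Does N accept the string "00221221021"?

Start: {q0}
read 0: {q1, q2}
read 0: {q2}
read 2: {q2}
read 2: {q2}
read 1: {q2}
read 2: {q2}
read 2: {q2}
read 1: {q2}
read 0: {q2}
read 2: {q2}
read 1: {q2}
Reachable ∩ accepting = {} — empty.

rejected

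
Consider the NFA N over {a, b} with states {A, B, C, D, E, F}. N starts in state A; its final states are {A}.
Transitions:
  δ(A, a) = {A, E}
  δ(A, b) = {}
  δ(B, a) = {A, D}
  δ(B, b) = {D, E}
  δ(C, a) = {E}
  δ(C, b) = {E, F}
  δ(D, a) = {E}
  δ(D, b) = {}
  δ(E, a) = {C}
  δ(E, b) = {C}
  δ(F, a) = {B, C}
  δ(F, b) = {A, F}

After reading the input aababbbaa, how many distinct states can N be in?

4

Start: {A}
read a: {A, E}
read a: {A, C, E}
read b: {C, E, F}
read a: {B, C, E}
read b: {C, D, E, F}
read b: {A, C, E, F}
read b: {A, C, E, F}
read a: {A, B, C, E}
read a: {A, C, D, E}
Final reachable set {A, C, D, E} has 4 states.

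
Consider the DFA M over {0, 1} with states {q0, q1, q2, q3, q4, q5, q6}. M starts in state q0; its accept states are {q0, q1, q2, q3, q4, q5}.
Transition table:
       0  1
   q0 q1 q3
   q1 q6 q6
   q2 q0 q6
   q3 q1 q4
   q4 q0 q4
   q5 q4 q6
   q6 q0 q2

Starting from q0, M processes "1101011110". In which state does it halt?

q0

q0 --1--> q3
q3 --1--> q4
q4 --0--> q0
q0 --1--> q3
q3 --0--> q1
q1 --1--> q6
q6 --1--> q2
q2 --1--> q6
q6 --1--> q2
q2 --0--> q0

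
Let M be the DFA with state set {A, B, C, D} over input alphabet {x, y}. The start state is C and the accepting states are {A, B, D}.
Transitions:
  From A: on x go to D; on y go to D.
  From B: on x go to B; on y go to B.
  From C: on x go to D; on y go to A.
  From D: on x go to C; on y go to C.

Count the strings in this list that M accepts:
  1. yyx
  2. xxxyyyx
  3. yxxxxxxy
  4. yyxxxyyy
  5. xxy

2

yyx: rejected
xxxyyyx: rejected
yxxxxxxy: accepted
yyxxxyyy: rejected
xxy: accepted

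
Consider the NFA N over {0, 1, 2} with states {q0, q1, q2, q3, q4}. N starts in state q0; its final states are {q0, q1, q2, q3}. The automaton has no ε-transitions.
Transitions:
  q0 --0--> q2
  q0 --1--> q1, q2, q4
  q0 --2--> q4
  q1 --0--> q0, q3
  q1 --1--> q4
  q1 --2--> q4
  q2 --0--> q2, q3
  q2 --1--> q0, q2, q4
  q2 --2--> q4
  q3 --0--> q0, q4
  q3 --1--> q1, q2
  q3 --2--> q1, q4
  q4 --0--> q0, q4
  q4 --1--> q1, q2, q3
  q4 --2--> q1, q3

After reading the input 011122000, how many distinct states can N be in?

Start: {q0}
read 0: {q2}
read 1: {q0, q2, q4}
read 1: {q0, q1, q2, q3, q4}
read 1: {q0, q1, q2, q3, q4}
read 2: {q1, q3, q4}
read 2: {q1, q3, q4}
read 0: {q0, q3, q4}
read 0: {q0, q2, q4}
read 0: {q0, q2, q3, q4}
Final reachable set {q0, q2, q3, q4} has 4 states.

4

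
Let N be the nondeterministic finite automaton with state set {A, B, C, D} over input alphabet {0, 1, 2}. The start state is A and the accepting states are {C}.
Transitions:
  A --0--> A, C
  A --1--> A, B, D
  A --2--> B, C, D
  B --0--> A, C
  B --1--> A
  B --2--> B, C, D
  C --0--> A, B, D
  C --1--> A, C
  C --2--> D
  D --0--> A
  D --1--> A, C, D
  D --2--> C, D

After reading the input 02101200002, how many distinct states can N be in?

Start: {A}
read 0: {A, C}
read 2: {B, C, D}
read 1: {A, C, D}
read 0: {A, B, C, D}
read 1: {A, B, C, D}
read 2: {B, C, D}
read 0: {A, B, C, D}
read 0: {A, B, C, D}
read 0: {A, B, C, D}
read 0: {A, B, C, D}
read 2: {B, C, D}
Final reachable set {B, C, D} has 3 states.

3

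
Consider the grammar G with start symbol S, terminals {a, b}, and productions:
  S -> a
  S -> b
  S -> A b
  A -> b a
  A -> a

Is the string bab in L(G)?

S ⇒ Ab ⇒ bab

yes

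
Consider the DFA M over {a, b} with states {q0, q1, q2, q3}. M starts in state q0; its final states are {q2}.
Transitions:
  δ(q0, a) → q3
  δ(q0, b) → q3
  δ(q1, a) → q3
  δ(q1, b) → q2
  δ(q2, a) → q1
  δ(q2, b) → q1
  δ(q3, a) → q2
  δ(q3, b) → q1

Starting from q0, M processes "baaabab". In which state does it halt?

q0 --b--> q3
q3 --a--> q2
q2 --a--> q1
q1 --a--> q3
q3 --b--> q1
q1 --a--> q3
q3 --b--> q1

q1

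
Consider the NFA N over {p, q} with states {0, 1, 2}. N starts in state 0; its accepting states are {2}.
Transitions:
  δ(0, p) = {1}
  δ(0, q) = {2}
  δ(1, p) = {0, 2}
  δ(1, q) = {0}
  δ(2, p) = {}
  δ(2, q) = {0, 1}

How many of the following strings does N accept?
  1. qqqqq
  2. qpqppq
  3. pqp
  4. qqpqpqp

qqqqq: accepted
qpqppq: rejected
pqp: rejected
qqpqpqp: accepted

2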